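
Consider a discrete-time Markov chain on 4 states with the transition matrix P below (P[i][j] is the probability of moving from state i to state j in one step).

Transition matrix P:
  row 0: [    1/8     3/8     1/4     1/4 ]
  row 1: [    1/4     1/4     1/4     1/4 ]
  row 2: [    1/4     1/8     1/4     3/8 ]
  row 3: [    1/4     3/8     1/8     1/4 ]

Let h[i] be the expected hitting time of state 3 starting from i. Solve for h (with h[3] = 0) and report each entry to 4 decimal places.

h = [3.5556, 3.5556, 3.1111, 0.0000]

First-step conditioning: h[3] = 0; for i ≠ 3, h[i] = 1 + Σ_k P[i][k]·h[k].
  h[0] = 1 + 1/8·h[0] + 3/8·h[1] + 1/4·h[2]
  h[1] = 1 + 1/4·h[0] + 1/4·h[1] + 1/4·h[2]
  h[2] = 1 + 1/4·h[0] + 1/8·h[1] + 1/4·h[2]
Solving the 3×3 linear system over states ≠ 3 gives exactly h = [32/9, 32/9, 28/9, 0] (h[3] = 0 is the target).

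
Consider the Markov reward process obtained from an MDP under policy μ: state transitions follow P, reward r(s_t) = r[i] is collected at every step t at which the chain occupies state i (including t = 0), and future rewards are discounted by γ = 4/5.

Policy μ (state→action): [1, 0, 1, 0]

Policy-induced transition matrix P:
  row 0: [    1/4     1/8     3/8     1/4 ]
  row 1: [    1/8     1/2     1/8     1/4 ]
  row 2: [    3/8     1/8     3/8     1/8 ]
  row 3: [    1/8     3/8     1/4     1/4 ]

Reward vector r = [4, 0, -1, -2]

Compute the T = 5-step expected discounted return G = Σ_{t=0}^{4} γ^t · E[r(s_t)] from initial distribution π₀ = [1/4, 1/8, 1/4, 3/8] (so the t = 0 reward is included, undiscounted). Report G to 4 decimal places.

t=0: π = [0.2500, 0.1250, 0.2500, 0.3750], E[r] = 0.0000, γ^t·E[r] = 0.000000, running G = 0.000000
t=1: π = [0.2188, 0.2656, 0.2969, 0.2188], E[r] = 0.1406, γ^t·E[r] = 0.112500, running G = 0.112500
t=2: π = [0.2266, 0.2793, 0.2813, 0.2129], E[r] = 0.1992, γ^t·E[r] = 0.127500, running G = 0.240000
t=3: π = [0.2236, 0.2830, 0.2786, 0.2148], E[r] = 0.1863, γ^t·E[r] = 0.095375, running G = 0.335375
t=4: π = [0.2226, 0.2848, 0.2774, 0.2152], E[r] = 0.1826, γ^t·E[r] = 0.074800, running G = 0.410175

G = 0.4102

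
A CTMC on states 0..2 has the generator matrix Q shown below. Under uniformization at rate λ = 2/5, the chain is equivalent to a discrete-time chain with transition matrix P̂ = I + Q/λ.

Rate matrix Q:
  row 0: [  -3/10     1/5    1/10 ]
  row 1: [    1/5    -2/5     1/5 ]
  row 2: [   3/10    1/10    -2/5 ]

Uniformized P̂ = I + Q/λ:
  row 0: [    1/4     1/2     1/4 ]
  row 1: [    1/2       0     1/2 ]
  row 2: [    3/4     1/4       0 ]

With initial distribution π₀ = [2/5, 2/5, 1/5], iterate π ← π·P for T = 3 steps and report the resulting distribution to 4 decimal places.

π = [0.4438, 0.2906, 0.2656]

t=0: π = [0.4000, 0.4000, 0.2000]
t=1: π = [0.4500, 0.2500, 0.3000]
t=2: π = [0.4625, 0.3000, 0.2375]
t=3: π = [0.4438, 0.2906, 0.2656]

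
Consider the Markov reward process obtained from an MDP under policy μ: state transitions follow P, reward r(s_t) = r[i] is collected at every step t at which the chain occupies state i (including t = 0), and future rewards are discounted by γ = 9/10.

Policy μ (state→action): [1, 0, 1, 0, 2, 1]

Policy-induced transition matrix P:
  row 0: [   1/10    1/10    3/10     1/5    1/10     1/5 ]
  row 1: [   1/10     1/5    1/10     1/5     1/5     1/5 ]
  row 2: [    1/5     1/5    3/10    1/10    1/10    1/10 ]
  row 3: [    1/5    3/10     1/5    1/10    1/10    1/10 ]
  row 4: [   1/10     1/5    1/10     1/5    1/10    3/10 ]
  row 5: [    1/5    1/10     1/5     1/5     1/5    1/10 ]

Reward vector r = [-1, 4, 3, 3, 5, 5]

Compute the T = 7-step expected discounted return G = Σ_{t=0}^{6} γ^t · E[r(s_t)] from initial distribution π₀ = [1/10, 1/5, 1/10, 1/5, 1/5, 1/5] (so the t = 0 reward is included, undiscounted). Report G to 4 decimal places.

t=0: π = [0.1000, 0.2000, 0.1000, 0.2000, 0.2000, 0.2000], E[r] = 3.6000, γ^t·E[r] = 3.600000, running G = 3.600000
t=1: π = [0.1500, 0.1900, 0.1800, 0.1700, 0.1400, 0.1700], E[r] = 3.2100, γ^t·E[r] = 2.889000, running G = 6.489000
t=2: π = [0.1520, 0.1850, 0.2000, 0.1650, 0.1360, 0.1620], E[r] = 3.1730, γ^t·E[r] = 2.570130, running G = 9.059130
t=3: π = [0.1527, 0.1851, 0.2031, 0.1635, 0.1347, 0.1609], E[r] = 3.1655, γ^t·E[r] = 2.307650, running G = 11.366780
t=4: π = [0.1528, 0.1850, 0.2036, 0.1633, 0.1346, 0.1607], E[r] = 3.1646, γ^t·E[r] = 2.076314, running G = 13.443093
t=5: π = [0.1528, 0.1850, 0.2037, 0.1633, 0.1346, 0.1607], E[r] = 3.1645, γ^t·E[r] = 1.868578, running G = 15.311671
t=6: π = [0.1528, 0.1850, 0.2037, 0.1633, 0.1346, 0.1607], E[r] = 3.1644, γ^t·E[r] = 1.681708, running G = 16.993379

G = 16.9934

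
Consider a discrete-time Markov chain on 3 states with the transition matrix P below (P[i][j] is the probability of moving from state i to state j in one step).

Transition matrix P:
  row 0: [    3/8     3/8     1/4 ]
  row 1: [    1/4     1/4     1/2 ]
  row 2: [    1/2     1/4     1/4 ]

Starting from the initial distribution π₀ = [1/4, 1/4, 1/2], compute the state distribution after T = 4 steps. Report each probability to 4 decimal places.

t=0: π = [0.2500, 0.2500, 0.5000]
t=1: π = [0.4063, 0.2813, 0.3125]
t=2: π = [0.3789, 0.3008, 0.3203]
t=3: π = [0.3774, 0.2974, 0.3252]
t=4: π = [0.3785, 0.2972, 0.3243]

π = [0.3785, 0.2972, 0.3243]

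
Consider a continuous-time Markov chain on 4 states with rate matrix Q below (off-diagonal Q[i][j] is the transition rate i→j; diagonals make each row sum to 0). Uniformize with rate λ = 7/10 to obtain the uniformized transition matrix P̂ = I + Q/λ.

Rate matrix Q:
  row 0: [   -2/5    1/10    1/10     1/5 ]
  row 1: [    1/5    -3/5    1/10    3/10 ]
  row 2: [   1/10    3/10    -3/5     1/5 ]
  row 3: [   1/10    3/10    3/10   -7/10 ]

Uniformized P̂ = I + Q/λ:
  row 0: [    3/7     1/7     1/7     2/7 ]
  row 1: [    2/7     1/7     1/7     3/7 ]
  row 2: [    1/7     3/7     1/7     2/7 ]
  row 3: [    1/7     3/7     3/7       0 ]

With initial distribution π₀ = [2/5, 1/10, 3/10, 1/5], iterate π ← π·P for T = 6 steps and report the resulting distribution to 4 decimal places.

π = [0.2553, 0.2766, 0.2151, 0.2530]

t=0: π = [0.4000, 0.1000, 0.3000, 0.2000]
t=1: π = [0.2714, 0.2857, 0.2000, 0.2429]
t=2: π = [0.2612, 0.2694, 0.2122, 0.2571]
t=3: π = [0.2560, 0.2770, 0.2163, 0.2507]
t=4: π = [0.2556, 0.2763, 0.2145, 0.2536]
t=5: π = [0.2553, 0.2766, 0.2153, 0.2527]
t=6: π = [0.2553, 0.2766, 0.2151, 0.2530]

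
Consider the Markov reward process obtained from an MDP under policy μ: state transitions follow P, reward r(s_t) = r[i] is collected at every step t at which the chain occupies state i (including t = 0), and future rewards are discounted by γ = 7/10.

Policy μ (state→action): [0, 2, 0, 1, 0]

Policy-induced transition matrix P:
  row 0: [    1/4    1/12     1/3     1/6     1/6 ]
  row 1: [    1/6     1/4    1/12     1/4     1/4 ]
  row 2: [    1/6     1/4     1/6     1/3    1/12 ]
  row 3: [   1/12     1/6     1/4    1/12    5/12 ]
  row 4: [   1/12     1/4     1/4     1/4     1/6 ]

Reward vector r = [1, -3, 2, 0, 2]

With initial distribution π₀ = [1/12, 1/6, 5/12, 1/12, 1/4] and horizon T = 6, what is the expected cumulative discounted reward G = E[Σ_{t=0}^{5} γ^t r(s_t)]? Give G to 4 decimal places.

G = 1.5315

t=0: π = [0.0833, 0.1667, 0.4167, 0.0833, 0.2500], E[r] = 0.9167, γ^t·E[r] = 0.916667, running G = 0.916667
t=1: π = [0.1458, 0.2292, 0.1944, 0.2639, 0.1667], E[r] = 0.1806, γ^t·E[r] = 0.126389, running G = 1.043056
t=2: π = [0.1429, 0.2037, 0.2078, 0.2101, 0.2355], E[r] = 0.4184, γ^t·E[r] = 0.205017, running G = 1.248073
t=3: π = [0.1414, 0.2087, 0.2106, 0.2204, 0.2188], E[r] = 0.3744, γ^t·E[r] = 0.128427, running G = 1.376499
t=4: π = [0.1419, 0.2081, 0.2095, 0.2190, 0.2216], E[r] = 0.3798, γ^t·E[r] = 0.091185, running G = 1.467684
t=5: π = [0.1418, 0.2081, 0.2097, 0.2191, 0.2213], E[r] = 0.3795, γ^t·E[r] = 0.063774, running G = 1.531458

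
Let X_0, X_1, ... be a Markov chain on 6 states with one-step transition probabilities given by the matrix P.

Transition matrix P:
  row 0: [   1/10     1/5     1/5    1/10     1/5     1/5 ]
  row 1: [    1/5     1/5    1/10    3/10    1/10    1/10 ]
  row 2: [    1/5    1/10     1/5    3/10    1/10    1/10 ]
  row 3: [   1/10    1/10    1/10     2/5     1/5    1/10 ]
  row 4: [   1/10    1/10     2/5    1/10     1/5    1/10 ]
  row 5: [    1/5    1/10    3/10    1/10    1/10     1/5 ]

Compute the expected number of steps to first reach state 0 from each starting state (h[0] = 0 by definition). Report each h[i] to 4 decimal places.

h = [0.0000, 6.3251, 6.3251, 7.0872, 6.8586, 6.1558]

First-step conditioning: h[0] = 0; for i ≠ 0, h[i] = 1 + Σ_k P[i][k]·h[k].
  h[1] = 1 + 1/5·h[1] + 1/10·h[2] + 3/10·h[3] + 1/10·h[4] + 1/10·h[5]
  h[2] = 1 + 1/10·h[1] + 1/5·h[2] + 3/10·h[3] + 1/10·h[4] + 1/10·h[5]
  h[3] = 1 + 1/10·h[1] + 1/10·h[2] + 2/5·h[3] + 1/5·h[4] + 1/10·h[5]
  h[4] = 1 + 1/10·h[1] + 2/5·h[2] + 1/10·h[3] + 1/5·h[4] + 1/10·h[5]
  h[5] = 1 + 1/10·h[1] + 3/10·h[2] + 1/10·h[3] + 1/10·h[4] + 1/5·h[5]
Solving the 5×5 linear system over states ≠ 0 gives exactly h = [0, 7470/1181, 7470/1181, 8370/1181, 8100/1181, 7270/1181] (h[0] = 0 is the target).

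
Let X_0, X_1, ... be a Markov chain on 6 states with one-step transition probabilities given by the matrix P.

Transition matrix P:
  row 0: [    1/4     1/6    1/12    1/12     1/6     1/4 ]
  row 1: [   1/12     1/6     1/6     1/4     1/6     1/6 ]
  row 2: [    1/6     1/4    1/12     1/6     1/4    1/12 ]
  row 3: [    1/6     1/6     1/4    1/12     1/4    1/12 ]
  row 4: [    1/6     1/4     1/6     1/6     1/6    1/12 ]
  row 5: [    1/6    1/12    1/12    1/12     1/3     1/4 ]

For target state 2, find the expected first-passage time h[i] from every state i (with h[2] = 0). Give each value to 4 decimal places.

h = [7.3445, 6.5244, 0.0000, 6.0658, 6.5677, 7.2833]

First-step conditioning: h[2] = 0; for i ≠ 2, h[i] = 1 + Σ_k P[i][k]·h[k].
  h[0] = 1 + 1/4·h[0] + 1/6·h[1] + 1/12·h[3] + 1/6·h[4] + 1/4·h[5]
  h[1] = 1 + 1/12·h[0] + 1/6·h[1] + 1/4·h[3] + 1/6·h[4] + 1/6·h[5]
  h[3] = 1 + 1/6·h[0] + 1/6·h[1] + 1/12·h[3] + 1/4·h[4] + 1/12·h[5]
  h[4] = 1 + 1/6·h[0] + 1/4·h[1] + 1/6·h[3] + 1/6·h[4] + 1/12·h[5]
  h[5] = 1 + 1/6·h[0] + 1/12·h[1] + 1/12·h[3] + 1/3·h[4] + 1/4·h[5]
Solving the 5×5 linear system over states ≠ 2 gives exactly h = [84116/11453, 5748/881, 0, 5344/881, 75220/11453, 83416/11453] (h[2] = 0 is the target).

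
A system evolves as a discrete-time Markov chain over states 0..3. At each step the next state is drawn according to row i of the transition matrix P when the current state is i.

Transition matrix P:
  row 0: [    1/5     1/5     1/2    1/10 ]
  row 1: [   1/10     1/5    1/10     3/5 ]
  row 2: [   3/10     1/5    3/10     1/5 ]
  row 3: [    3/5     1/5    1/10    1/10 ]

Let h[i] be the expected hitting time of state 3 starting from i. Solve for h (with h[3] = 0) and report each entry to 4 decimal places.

First-step conditioning: h[3] = 0; for i ≠ 3, h[i] = 1 + Σ_k P[i][k]·h[k].
  h[0] = 1 + 1/5·h[0] + 1/5·h[1] + 1/2·h[2]
  h[1] = 1 + 1/10·h[0] + 1/5·h[1] + 1/10·h[2]
  h[2] = 1 + 3/10·h[0] + 1/5·h[1] + 3/10·h[2]
Solving the 3×3 linear system over states ≠ 3 gives exactly h = [200/47, 320/141, 550/141, 0] (h[3] = 0 is the target).

h = [4.2553, 2.2695, 3.9007, 0.0000]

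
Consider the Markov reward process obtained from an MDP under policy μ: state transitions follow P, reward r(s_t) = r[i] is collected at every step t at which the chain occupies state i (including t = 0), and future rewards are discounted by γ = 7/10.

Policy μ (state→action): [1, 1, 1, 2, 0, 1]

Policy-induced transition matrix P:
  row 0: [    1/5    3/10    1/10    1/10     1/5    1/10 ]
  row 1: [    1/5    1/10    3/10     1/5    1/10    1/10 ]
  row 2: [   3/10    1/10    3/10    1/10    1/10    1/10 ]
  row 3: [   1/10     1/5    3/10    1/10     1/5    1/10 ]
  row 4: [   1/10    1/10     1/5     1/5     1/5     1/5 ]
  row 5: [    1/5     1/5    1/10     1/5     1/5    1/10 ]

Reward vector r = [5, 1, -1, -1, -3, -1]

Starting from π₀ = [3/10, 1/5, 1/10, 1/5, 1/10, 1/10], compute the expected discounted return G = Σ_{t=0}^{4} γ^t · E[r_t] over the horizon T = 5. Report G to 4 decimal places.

t=0: π = [0.3000, 0.2000, 0.1000, 0.2000, 0.1000, 0.1000], E[r] = 1.0000, γ^t·E[r] = 1.000000, running G = 1.000000
t=1: π = [0.1800, 0.1900, 0.2100, 0.1400, 0.1700, 0.1100], E[r] = 0.1200, γ^t·E[r] = 0.084000, running G = 1.084000
t=2: π = [0.1900, 0.1610, 0.2250, 0.1470, 0.1600, 0.1170], E[r] = 0.1420, γ^t·E[r] = 0.069580, running G = 1.153580
t=3: π = [0.1918, 0.1644, 0.2226, 0.1438, 0.1614, 0.1160], E[r] = 0.1568, γ^t·E[r] = 0.053782, running G = 1.207362
t=4: π = [0.1917, 0.1643, 0.2223, 0.1442, 0.1613, 0.1161], E[r] = 0.1565, γ^t·E[r] = 0.037580, running G = 1.244943

G = 1.2449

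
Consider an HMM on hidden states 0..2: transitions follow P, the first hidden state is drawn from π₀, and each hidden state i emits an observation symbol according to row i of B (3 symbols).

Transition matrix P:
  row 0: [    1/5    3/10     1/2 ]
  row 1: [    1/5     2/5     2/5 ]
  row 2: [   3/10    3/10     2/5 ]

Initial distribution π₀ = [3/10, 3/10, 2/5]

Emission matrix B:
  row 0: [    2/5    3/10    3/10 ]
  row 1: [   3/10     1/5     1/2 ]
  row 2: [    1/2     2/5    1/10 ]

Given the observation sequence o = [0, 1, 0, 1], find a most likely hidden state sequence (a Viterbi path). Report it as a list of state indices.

t=0: δ = [1.200e-01, 9.000e-02, 2.000e-01]  (obs o_0=0)
t=1: δ = [1.800e-02, 1.200e-02, 3.200e-02]  ψ = [2, 2, 2]  (obs o_1=1)
t=2: δ = [3.840e-03, 2.880e-03, 6.400e-03]  ψ = [2, 2, 2]  (obs o_2=0)
t=3: δ = [5.760e-04, 3.840e-04, 1.024e-03]  ψ = [2, 2, 2]  (obs o_3=1)
backtrack: best end state = 2; path = [2, 2, 2, 2]

path = [2, 2, 2, 2]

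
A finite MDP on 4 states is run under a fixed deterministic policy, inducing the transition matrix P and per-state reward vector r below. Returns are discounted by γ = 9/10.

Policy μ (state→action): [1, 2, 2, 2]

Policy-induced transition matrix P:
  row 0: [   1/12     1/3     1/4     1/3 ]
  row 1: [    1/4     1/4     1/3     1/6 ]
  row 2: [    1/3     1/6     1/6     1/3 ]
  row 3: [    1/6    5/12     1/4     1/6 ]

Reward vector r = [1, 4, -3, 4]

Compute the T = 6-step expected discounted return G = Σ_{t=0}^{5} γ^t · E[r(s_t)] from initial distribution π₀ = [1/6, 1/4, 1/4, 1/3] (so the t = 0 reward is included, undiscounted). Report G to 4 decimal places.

G = 7.6026

t=0: π = [0.1667, 0.2500, 0.2500, 0.3333], E[r] = 1.7500, γ^t·E[r] = 1.750000, running G = 1.750000
t=1: π = [0.2153, 0.2986, 0.2500, 0.2361], E[r] = 1.6042, γ^t·E[r] = 1.443750, running G = 3.193750
t=2: π = [0.2153, 0.2865, 0.2541, 0.2442], E[r] = 1.5758, γ^t·E[r] = 1.276406, running G = 4.470156
t=3: π = [0.2149, 0.2875, 0.2527, 0.2449], E[r] = 1.5863, γ^t·E[r] = 1.156395, running G = 5.626551
t=4: π = [0.2148, 0.2877, 0.2529, 0.2446], E[r] = 1.5852, γ^t·E[r] = 1.040072, running G = 6.666623
t=5: π = [0.2149, 0.2876, 0.2529, 0.2446], E[r] = 1.5851, γ^t·E[r] = 0.935961, running G = 7.602584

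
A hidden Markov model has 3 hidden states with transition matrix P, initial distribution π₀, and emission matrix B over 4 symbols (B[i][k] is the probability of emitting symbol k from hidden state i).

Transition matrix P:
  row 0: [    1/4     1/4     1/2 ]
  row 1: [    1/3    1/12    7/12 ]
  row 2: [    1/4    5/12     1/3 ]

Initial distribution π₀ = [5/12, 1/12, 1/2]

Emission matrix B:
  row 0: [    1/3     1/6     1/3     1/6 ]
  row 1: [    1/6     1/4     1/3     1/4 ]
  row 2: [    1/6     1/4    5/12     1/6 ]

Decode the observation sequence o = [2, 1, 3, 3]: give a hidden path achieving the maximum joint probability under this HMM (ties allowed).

t=0: δ = [1.389e-01, 2.778e-02, 2.083e-01]  (obs o_0=2)
t=1: δ = [8.681e-03, 2.170e-02, 1.736e-02]  ψ = [2, 2, 0]  (obs o_1=1)
t=2: δ = [1.206e-03, 1.808e-03, 2.110e-03]  ψ = [1, 2, 1]  (obs o_2=3)
t=3: δ = [1.005e-04, 2.198e-04, 1.758e-04]  ψ = [1, 2, 1]  (obs o_3=3)
backtrack: best end state = 1; path = [2, 1, 2, 1]

path = [2, 1, 2, 1]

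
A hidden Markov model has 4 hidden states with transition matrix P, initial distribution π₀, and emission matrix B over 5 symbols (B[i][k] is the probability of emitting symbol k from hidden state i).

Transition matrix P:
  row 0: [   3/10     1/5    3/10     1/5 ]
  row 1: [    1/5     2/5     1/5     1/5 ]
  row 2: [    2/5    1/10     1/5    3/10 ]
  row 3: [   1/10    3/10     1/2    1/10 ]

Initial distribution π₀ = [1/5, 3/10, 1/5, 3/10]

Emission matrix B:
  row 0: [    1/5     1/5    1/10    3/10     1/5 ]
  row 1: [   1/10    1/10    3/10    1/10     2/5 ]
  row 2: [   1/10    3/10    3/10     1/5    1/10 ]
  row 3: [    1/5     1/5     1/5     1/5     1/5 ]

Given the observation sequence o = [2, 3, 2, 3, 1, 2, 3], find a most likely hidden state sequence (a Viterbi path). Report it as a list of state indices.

t=0: δ = [2.000e-02, 9.000e-02, 6.000e-02, 6.000e-02]  (obs o_0=2)
t=1: δ = [7.200e-03, 3.600e-03, 6.000e-03, 3.600e-03]  ψ = [2, 1, 3, 1]  (obs o_1=3)
t=2: δ = [2.400e-04, 4.320e-04, 6.480e-04, 3.600e-04]  ψ = [2, 0, 0, 2]  (obs o_2=2)
t=3: δ = [7.776e-05, 1.728e-05, 3.600e-05, 3.888e-05]  ψ = [2, 1, 3, 2]  (obs o_3=3)
t=4: δ = [4.666e-06, 1.555e-06, 6.998e-06, 3.110e-06]  ψ = [0, 0, 0, 0]  (obs o_4=1)
t=5: δ = [2.799e-07, 2.799e-07, 4.666e-07, 4.199e-07]  ψ = [2, 0, 3, 2]  (obs o_5=2)
t=6: δ = [5.599e-08, 1.260e-08, 4.199e-08, 2.799e-08]  ψ = [2, 3, 3, 2]  (obs o_6=3)
backtrack: best end state = 0; path = [2, 0, 2, 0, 3, 2, 0]

path = [2, 0, 2, 0, 3, 2, 0]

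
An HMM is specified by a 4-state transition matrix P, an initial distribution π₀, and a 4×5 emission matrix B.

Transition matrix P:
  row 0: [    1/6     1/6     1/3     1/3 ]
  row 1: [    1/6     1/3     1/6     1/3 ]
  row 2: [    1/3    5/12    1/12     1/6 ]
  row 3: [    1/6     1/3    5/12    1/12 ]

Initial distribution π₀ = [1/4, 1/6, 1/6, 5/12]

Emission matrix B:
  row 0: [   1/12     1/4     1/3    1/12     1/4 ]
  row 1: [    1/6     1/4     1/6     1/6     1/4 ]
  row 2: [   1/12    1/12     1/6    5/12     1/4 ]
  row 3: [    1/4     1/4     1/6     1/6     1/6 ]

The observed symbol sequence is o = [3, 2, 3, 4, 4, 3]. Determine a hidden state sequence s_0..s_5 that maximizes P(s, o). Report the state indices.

path = [2, 0, 2, 1, 3, 2]

t=0: δ = [2.083e-02, 2.778e-02, 6.944e-02, 6.944e-02]  (obs o_0=3)
t=1: δ = [7.716e-03, 4.823e-03, 4.823e-03, 1.929e-03]  ψ = [2, 2, 3, 2]  (obs o_1=2)
t=2: δ = [1.340e-04, 3.349e-04, 1.072e-03, 4.287e-04]  ψ = [2, 2, 0, 0]  (obs o_2=3)
t=3: δ = [8.931e-05, 1.116e-04, 4.465e-05, 2.977e-05]  ψ = [2, 2, 3, 2]  (obs o_3=4)
t=4: δ = [4.651e-06, 9.303e-06, 7.442e-06, 6.202e-06]  ψ = [1, 1, 0, 1]  (obs o_4=4)
t=5: δ = [2.067e-07, 5.168e-07, 1.077e-06, 5.168e-07]  ψ = [2, 1, 3, 1]  (obs o_5=3)
backtrack: best end state = 2; path = [2, 0, 2, 1, 3, 2]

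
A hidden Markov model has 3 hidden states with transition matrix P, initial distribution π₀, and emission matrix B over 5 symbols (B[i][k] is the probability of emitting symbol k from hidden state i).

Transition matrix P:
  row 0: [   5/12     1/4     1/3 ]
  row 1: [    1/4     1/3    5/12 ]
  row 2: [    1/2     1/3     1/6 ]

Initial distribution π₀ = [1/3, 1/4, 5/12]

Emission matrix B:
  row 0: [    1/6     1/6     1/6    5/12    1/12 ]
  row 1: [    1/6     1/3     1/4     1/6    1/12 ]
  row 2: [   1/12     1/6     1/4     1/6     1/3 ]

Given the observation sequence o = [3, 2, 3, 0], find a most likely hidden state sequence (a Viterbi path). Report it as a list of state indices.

path = [0, 2, 0, 0]

t=0: δ = [1.389e-01, 4.167e-02, 6.944e-02]  (obs o_0=3)
t=1: δ = [9.645e-03, 8.681e-03, 1.157e-02]  ψ = [0, 0, 0]  (obs o_1=2)
t=2: δ = [2.411e-03, 6.430e-04, 6.028e-04]  ψ = [2, 2, 1]  (obs o_2=3)
t=3: δ = [1.674e-04, 1.005e-04, 6.698e-05]  ψ = [0, 0, 0]  (obs o_3=0)
backtrack: best end state = 0; path = [0, 2, 0, 0]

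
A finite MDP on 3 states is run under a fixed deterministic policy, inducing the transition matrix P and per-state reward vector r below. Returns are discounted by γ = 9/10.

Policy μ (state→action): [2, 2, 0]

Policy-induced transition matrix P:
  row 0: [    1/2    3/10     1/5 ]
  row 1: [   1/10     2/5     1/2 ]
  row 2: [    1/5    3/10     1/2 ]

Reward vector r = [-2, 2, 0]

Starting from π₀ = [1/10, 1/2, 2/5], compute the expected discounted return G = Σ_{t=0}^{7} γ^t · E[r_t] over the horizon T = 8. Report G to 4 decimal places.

t=0: π = [0.1000, 0.5000, 0.4000], E[r] = 0.8000, γ^t·E[r] = 0.800000, running G = 0.800000
t=1: π = [0.1800, 0.3500, 0.4700], E[r] = 0.3400, γ^t·E[r] = 0.306000, running G = 1.106000
t=2: π = [0.2190, 0.3350, 0.4460], E[r] = 0.2320, γ^t·E[r] = 0.187920, running G = 1.293920
t=3: π = [0.2322, 0.3335, 0.4343], E[r] = 0.2026, γ^t·E[r] = 0.147695, running G = 1.441615
t=4: π = [0.2363, 0.3334, 0.4303], E[r] = 0.1941, γ^t·E[r] = 0.127336, running G = 1.568951
t=5: π = [0.2376, 0.3333, 0.4291], E[r] = 0.1916, γ^t·E[r] = 0.113111, running G = 1.682062
t=6: π = [0.2379, 0.3333, 0.4287], E[r] = 0.1908, γ^t·E[r] = 0.101399, running G = 1.783461
t=7: π = [0.2380, 0.3333, 0.4286], E[r] = 0.1906, γ^t·E[r] = 0.091151, running G = 1.874611

G = 1.8746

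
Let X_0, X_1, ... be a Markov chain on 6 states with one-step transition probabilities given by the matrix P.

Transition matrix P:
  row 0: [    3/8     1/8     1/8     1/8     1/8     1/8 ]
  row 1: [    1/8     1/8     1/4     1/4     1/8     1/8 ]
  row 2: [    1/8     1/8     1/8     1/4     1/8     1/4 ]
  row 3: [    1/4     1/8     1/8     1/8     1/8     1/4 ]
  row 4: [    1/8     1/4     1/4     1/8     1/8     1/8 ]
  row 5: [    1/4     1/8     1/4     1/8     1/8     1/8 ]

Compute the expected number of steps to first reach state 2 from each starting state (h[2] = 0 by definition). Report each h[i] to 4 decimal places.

First-step conditioning: h[2] = 0; for i ≠ 2, h[i] = 1 + Σ_k P[i][k]·h[k].
  h[0] = 1 + 3/8·h[0] + 1/8·h[1] + 1/8·h[3] + 1/8·h[4] + 1/8·h[5]
  h[1] = 1 + 1/8·h[0] + 1/8·h[1] + 1/4·h[3] + 1/8·h[4] + 1/8·h[5]
  h[3] = 1 + 1/4·h[0] + 1/8·h[1] + 1/8·h[3] + 1/8·h[4] + 1/4·h[5]
  h[4] = 1 + 1/8·h[0] + 1/4·h[1] + 1/8·h[3] + 1/8·h[4] + 1/8·h[5]
  h[5] = 1 + 1/4·h[0] + 1/8·h[1] + 1/8·h[3] + 1/8·h[4] + 1/8·h[5]
Solving the 5×5 linear system over states ≠ 2 gives exactly h = [32768/5769, 9536/1923, 0, 3584/641, 3128/641, 28672/5769] (h[2] = 0 is the target).

h = [5.6800, 4.9589, 0.0000, 5.5913, 4.8799, 4.9700]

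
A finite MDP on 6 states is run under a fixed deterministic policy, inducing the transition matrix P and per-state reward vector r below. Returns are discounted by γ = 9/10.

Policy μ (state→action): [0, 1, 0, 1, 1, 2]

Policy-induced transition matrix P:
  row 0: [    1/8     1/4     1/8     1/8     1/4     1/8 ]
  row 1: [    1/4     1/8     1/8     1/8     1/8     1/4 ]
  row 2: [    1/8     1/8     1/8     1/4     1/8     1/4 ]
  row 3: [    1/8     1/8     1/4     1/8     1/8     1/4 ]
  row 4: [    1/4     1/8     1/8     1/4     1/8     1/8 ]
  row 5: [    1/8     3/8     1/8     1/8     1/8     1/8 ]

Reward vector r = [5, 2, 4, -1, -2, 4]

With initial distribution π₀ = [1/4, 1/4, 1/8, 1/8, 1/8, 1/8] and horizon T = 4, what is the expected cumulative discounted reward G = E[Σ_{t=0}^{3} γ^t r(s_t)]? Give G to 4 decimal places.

t=0: π = [0.2500, 0.2500, 0.1250, 0.1250, 0.1250, 0.1250], E[r] = 2.3750, γ^t·E[r] = 2.375000, running G = 2.375000
t=1: π = [0.1719, 0.1875, 0.1406, 0.1563, 0.1563, 0.1875], E[r] = 2.0781, γ^t·E[r] = 1.870313, running G = 4.245313
t=2: π = [0.1680, 0.1934, 0.1445, 0.1621, 0.1465, 0.1855], E[r] = 2.0918, γ^t·E[r] = 1.694355, running G = 5.939668
t=3: π = [0.1675, 0.1924, 0.1453, 0.1614, 0.1460, 0.1875], E[r] = 2.0999, γ^t·E[r] = 1.530793, running G = 7.470461

G = 7.4705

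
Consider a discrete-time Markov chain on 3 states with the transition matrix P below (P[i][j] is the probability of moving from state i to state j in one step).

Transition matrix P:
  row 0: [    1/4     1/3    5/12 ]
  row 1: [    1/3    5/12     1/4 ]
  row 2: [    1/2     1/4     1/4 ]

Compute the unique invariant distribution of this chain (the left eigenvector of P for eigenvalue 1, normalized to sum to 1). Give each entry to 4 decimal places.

Balance equations π_j = Σ_i π_i·P[i][j]:
  π_0 = 1/4·π_0 + 1/3·π_1 + 1/2·π_2
  π_1 = 1/3·π_0 + 5/12·π_1 + 1/4·π_2
  normalize: π_0 + π_1 + π_2 = 1
Solving the linear system gives exactly π = [27/76, 51/152, 47/152].

π = [0.3553, 0.3355, 0.3092]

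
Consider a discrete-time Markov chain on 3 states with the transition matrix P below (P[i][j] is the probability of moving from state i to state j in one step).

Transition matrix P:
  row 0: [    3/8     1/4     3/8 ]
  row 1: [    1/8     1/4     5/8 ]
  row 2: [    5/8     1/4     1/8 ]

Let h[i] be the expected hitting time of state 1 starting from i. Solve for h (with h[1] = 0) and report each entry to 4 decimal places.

h = [4.0000, 0.0000, 4.0000]

First-step conditioning: h[1] = 0; for i ≠ 1, h[i] = 1 + Σ_k P[i][k]·h[k].
  h[0] = 1 + 3/8·h[0] + 3/8·h[2]
  h[2] = 1 + 5/8·h[0] + 1/8·h[2]
Solving the 2×2 linear system over states ≠ 1 gives exactly h = [4, 0, 4] (h[1] = 0 is the target).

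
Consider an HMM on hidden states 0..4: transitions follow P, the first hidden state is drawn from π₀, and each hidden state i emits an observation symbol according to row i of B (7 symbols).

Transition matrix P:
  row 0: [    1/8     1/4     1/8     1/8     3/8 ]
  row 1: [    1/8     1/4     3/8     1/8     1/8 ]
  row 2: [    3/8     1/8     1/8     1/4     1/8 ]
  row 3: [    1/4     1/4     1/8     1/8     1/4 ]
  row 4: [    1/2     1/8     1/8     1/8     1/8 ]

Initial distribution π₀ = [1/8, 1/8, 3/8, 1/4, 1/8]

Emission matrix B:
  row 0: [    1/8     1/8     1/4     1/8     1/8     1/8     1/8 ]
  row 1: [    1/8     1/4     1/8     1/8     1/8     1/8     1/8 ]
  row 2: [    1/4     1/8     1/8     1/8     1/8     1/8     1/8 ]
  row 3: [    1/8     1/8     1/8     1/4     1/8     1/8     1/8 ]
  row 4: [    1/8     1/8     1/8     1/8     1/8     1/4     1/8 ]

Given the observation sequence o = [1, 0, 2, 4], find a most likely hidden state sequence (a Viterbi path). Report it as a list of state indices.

t=0: δ = [1.562e-02, 3.125e-02, 4.688e-02, 3.125e-02, 1.562e-02]  (obs o_0=1)
t=1: δ = [2.197e-03, 9.766e-04, 2.930e-03, 1.465e-03, 9.766e-04]  ψ = [2, 1, 1, 2, 3]  (obs o_1=0)
t=2: δ = [2.747e-04, 6.866e-05, 4.578e-05, 9.155e-05, 1.030e-04]  ψ = [2, 0, 1, 2, 0]  (obs o_2=2)
t=3: δ = [6.437e-06, 8.583e-06, 4.292e-06, 4.292e-06, 1.287e-05]  ψ = [4, 0, 0, 0, 0]  (obs o_3=4)
backtrack: best end state = 4; path = [1, 2, 0, 4]

path = [1, 2, 0, 4]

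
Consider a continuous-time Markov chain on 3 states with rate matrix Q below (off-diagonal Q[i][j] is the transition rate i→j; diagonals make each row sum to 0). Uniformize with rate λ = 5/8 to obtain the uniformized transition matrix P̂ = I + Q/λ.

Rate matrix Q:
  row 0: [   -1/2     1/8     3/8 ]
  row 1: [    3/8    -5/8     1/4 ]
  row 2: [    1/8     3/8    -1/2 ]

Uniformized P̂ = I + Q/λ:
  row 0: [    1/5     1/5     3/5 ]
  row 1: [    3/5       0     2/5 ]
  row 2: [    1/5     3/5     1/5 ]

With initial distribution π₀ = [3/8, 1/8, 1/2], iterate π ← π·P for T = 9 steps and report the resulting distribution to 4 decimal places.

π = [0.3182, 0.2955, 0.3863]

t=0: π = [0.3750, 0.1250, 0.5000]
t=1: π = [0.2500, 0.3750, 0.3750]
t=2: π = [0.3500, 0.2750, 0.3750]
t=3: π = [0.3100, 0.2950, 0.3950]
t=4: π = [0.3180, 0.2990, 0.3830]
t=5: π = [0.3196, 0.2934, 0.3870]
t=6: π = [0.3174, 0.2961, 0.3865]
t=7: π = [0.3184, 0.2954, 0.3862]
t=8: π = [0.3182, 0.2954, 0.3865]
t=9: π = [0.3182, 0.2955, 0.3863]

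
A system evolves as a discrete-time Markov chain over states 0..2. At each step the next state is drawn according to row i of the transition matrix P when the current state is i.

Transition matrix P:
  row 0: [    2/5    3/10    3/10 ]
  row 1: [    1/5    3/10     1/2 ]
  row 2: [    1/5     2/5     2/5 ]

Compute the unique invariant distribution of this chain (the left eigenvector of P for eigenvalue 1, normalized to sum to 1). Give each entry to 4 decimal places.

Balance equations π_j = Σ_i π_i·P[i][j]:
  π_0 = 2/5·π_0 + 1/5·π_1 + 1/5·π_2
  π_1 = 3/10·π_0 + 3/10·π_1 + 2/5·π_2
  normalize: π_0 + π_1 + π_2 = 1
Solving the linear system gives exactly π = [1/4, 15/44, 9/22].

π = [0.2500, 0.3409, 0.4091]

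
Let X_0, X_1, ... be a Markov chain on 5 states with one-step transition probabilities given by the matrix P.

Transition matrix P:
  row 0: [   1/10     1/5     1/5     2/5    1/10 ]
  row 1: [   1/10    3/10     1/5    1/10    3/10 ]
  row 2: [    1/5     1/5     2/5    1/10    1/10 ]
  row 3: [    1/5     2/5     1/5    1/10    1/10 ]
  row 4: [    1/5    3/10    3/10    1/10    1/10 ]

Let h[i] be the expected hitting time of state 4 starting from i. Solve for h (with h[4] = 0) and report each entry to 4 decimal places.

First-step conditioning: h[4] = 0; for i ≠ 4, h[i] = 1 + Σ_k P[i][k]·h[k].
  h[0] = 1 + 1/10·h[0] + 1/5·h[1] + 1/5·h[2] + 2/5·h[3]
  h[1] = 1 + 1/10·h[0] + 3/10·h[1] + 1/5·h[2] + 1/10·h[3]
  h[2] = 1 + 1/5·h[0] + 1/5·h[1] + 2/5·h[2] + 1/10·h[3]
  h[3] = 1 + 1/5·h[0] + 2/5·h[1] + 1/5·h[2] + 1/10·h[3]
Solving the 4×4 linear system over states ≠ 4 gives exactly h = [615/94, 485/94, 1245/188, 595/94, 0] (h[4] = 0 is the target).

h = [6.5426, 5.1596, 6.6223, 6.3298, 0.0000]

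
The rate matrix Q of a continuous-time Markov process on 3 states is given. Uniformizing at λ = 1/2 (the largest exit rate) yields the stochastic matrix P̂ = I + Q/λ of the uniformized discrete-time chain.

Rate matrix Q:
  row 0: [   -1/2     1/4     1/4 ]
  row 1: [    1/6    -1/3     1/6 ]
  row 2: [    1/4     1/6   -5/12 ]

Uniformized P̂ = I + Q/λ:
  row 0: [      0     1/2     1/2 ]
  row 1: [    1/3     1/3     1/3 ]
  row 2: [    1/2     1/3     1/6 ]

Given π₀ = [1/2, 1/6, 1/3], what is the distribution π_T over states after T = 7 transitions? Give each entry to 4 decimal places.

t=0: π = [0.5000, 0.1667, 0.3333]
t=1: π = [0.2222, 0.4167, 0.3611]
t=2: π = [0.3194, 0.3704, 0.3102]
t=3: π = [0.2785, 0.3866, 0.3349]
t=4: π = [0.2963, 0.3798, 0.3239]
t=5: π = [0.2886, 0.3827, 0.3287]
t=6: π = [0.2919, 0.3814, 0.3266]
t=7: π = [0.2905, 0.3820, 0.3275]

π = [0.2905, 0.3820, 0.3275]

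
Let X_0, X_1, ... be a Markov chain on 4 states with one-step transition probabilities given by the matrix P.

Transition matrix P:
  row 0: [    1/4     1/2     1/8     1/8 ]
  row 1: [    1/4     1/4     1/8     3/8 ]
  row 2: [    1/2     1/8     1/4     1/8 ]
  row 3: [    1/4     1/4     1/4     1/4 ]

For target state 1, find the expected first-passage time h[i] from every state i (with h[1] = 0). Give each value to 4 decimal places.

h = [2.4810, 0.0000, 3.5443, 3.3418]

First-step conditioning: h[1] = 0; for i ≠ 1, h[i] = 1 + Σ_k P[i][k]·h[k].
  h[0] = 1 + 1/4·h[0] + 1/8·h[2] + 1/8·h[3]
  h[2] = 1 + 1/2·h[0] + 1/4·h[2] + 1/8·h[3]
  h[3] = 1 + 1/4·h[0] + 1/4·h[2] + 1/4·h[3]
Solving the 3×3 linear system over states ≠ 1 gives exactly h = [196/79, 0, 280/79, 264/79] (h[1] = 0 is the target).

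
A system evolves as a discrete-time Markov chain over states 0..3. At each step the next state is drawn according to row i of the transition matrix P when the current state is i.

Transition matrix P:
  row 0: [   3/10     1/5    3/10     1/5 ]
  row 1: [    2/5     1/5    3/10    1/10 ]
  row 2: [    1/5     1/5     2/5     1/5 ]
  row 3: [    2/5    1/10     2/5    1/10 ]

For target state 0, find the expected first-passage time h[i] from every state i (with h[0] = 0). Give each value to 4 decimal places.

h = [0.0000, 3.0272, 3.7075, 3.0952]

First-step conditioning: h[0] = 0; for i ≠ 0, h[i] = 1 + Σ_k P[i][k]·h[k].
  h[1] = 1 + 1/5·h[1] + 3/10·h[2] + 1/10·h[3]
  h[2] = 1 + 1/5·h[1] + 2/5·h[2] + 1/5·h[3]
  h[3] = 1 + 1/10·h[1] + 2/5·h[2] + 1/10·h[3]
Solving the 3×3 linear system over states ≠ 0 gives exactly h = [0, 445/147, 545/147, 65/21] (h[0] = 0 is the target).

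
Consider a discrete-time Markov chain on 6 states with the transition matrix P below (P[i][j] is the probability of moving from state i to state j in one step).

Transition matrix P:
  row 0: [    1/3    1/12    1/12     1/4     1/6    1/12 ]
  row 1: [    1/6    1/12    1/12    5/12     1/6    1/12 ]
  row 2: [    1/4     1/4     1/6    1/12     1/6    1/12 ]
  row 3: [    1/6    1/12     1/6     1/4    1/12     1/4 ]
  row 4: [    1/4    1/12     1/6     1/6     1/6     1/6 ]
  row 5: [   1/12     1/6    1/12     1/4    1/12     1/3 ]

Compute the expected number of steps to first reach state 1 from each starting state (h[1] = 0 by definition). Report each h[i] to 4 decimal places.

h = [8.4484, 0.0000, 6.9600, 8.1861, 8.2697, 7.5296]

First-step conditioning: h[1] = 0; for i ≠ 1, h[i] = 1 + Σ_k P[i][k]·h[k].
  h[0] = 1 + 1/3·h[0] + 1/12·h[2] + 1/4·h[3] + 1/6·h[4] + 1/12·h[5]
  h[2] = 1 + 1/4·h[0] + 1/6·h[2] + 1/12·h[3] + 1/6·h[4] + 1/12·h[5]
  h[3] = 1 + 1/6·h[0] + 1/6·h[2] + 1/4·h[3] + 1/12·h[4] + 1/4·h[5]
  h[4] = 1 + 1/4·h[0] + 1/6·h[2] + 1/6·h[3] + 1/6·h[4] + 1/6·h[5]
  h[5] = 1 + 1/12·h[0] + 1/12·h[2] + 1/4·h[3] + 1/12·h[4] + 1/3·h[5]
Solving the 5×5 linear system over states ≠ 1 gives exactly h = [173556/20543, 0, 142980/20543, 168168/20543, 169884/20543, 154680/20543] (h[1] = 0 is the target).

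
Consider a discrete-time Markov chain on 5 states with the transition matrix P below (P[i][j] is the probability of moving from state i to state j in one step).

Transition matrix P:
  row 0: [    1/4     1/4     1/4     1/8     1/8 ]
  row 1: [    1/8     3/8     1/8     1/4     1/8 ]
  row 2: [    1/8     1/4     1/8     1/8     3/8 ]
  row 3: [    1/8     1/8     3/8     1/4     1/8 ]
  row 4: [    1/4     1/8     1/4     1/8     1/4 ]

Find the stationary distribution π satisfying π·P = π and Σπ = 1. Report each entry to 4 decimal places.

Balance equations π_j = Σ_i π_i·P[i][j]:
  π_0 = 1/4·π_0 + 1/8·π_1 + 1/8·π_2 + 1/8·π_3 + 1/4·π_4
  π_1 = 1/4·π_0 + 3/8·π_1 + 1/4·π_2 + 1/8·π_3 + 1/8·π_4
  π_2 = 1/4·π_0 + 1/8·π_1 + 1/8·π_2 + 3/8·π_3 + 1/4·π_4
  π_3 = 1/8·π_0 + 1/4·π_1 + 1/8·π_2 + 1/4·π_3 + 1/8·π_4
  normalize: π_0 + π_1 + π_2 + π_3 + π_4 = 1
Solving the linear system gives exactly π = [90/523, 121/523, 113/523, 92/523, 107/523].

π = [0.1721, 0.2314, 0.2161, 0.1759, 0.2046]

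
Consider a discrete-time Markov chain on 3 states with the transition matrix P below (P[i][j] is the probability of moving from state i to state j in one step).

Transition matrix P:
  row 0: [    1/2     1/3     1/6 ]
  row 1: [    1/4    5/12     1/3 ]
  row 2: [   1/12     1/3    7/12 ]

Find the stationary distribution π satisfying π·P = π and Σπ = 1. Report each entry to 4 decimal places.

Balance equations π_j = Σ_i π_i·P[i][j]:
  π_0 = 1/2·π_0 + 1/4·π_1 + 1/12·π_2
  π_1 = 1/3·π_0 + 5/12·π_1 + 1/3·π_2
  normalize: π_0 + π_1 + π_2 = 1
Solving the linear system gives exactly π = [19/77, 4/11, 30/77].

π = [0.2468, 0.3636, 0.3896]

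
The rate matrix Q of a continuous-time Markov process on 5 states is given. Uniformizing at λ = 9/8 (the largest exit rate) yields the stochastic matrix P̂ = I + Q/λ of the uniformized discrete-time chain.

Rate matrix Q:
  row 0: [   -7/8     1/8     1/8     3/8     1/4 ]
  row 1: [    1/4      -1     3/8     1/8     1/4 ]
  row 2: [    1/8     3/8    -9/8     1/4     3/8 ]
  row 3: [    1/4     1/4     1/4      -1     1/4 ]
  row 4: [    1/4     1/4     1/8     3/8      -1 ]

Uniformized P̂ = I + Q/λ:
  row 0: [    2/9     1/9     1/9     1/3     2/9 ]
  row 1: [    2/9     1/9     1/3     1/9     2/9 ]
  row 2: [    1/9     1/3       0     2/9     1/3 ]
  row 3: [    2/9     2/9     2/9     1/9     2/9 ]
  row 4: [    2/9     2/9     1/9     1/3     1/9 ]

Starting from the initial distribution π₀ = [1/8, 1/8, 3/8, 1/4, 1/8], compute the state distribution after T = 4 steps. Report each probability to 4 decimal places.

π = [0.2046, 0.1954, 0.1621, 0.2224, 0.2156]

t=0: π = [0.1250, 0.1250, 0.3750, 0.2500, 0.1250]
t=1: π = [0.1806, 0.2361, 0.1250, 0.2083, 0.2500]
t=2: π = [0.2083, 0.1898, 0.1728, 0.2207, 0.2083]
t=3: π = [0.2030, 0.1972, 0.1586, 0.2229, 0.2183]
t=4: π = [0.2046, 0.1954, 0.1621, 0.2224, 0.2156]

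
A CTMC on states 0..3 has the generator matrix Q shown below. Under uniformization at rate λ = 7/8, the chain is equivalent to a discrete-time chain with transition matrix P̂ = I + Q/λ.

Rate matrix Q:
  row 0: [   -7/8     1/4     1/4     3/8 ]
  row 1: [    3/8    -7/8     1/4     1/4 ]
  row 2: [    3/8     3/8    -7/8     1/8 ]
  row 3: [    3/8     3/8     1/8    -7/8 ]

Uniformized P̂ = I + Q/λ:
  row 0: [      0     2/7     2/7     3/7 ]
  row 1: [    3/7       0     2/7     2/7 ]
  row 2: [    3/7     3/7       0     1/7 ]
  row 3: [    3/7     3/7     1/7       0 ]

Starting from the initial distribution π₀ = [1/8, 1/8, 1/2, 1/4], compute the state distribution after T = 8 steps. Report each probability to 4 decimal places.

π = [0.2998, 0.2693, 0.1966, 0.2342]

t=0: π = [0.1250, 0.1250, 0.5000, 0.2500]
t=1: π = [0.3750, 0.3571, 0.1071, 0.1607]
t=2: π = [0.2679, 0.2219, 0.2321, 0.2781]
t=3: π = [0.3138, 0.2952, 0.1797, 0.2114]
t=4: π = [0.2941, 0.2572, 0.2042, 0.2445]
t=5: π = [0.3025, 0.2763, 0.1924, 0.2287]
t=6: π = [0.2989, 0.2669, 0.1981, 0.2361]
t=7: π = [0.3005, 0.2715, 0.1954, 0.2327]
t=8: π = [0.2998, 0.2693, 0.1966, 0.2342]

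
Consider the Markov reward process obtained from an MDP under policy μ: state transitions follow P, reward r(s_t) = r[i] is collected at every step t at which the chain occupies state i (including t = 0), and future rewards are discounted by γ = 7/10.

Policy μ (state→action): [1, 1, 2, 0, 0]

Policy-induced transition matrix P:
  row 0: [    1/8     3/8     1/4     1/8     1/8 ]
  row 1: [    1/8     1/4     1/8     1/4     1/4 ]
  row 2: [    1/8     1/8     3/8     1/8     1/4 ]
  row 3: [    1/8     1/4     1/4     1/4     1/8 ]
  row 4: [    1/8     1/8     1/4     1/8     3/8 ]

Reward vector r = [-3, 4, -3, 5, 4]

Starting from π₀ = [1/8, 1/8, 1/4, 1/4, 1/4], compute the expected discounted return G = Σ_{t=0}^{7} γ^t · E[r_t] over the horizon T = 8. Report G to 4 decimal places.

t=0: π = [0.1250, 0.1250, 0.2500, 0.2500, 0.2500], E[r] = 1.6250, γ^t·E[r] = 1.625000, running G = 1.625000
t=1: π = [0.1250, 0.2031, 0.2656, 0.1719, 0.2344], E[r] = 1.4375, γ^t·E[r] = 1.006250, running G = 2.631250
t=2: π = [0.1250, 0.2031, 0.2578, 0.1719, 0.2422], E[r] = 1.4922, γ^t·E[r] = 0.731172, running G = 3.362422
t=3: π = [0.1250, 0.2031, 0.2568, 0.1719, 0.2432], E[r] = 1.4990, γ^t·E[r] = 0.514165, running G = 3.876587
t=4: π = [0.1250, 0.2031, 0.2567, 0.1719, 0.2433], E[r] = 1.4999, γ^t·E[r] = 0.360121, running G = 4.236708
t=5: π = [0.1250, 0.2031, 0.2567, 0.1719, 0.2433], E[r] = 1.5000, γ^t·E[r] = 0.252102, running G = 4.488810
t=6: π = [0.1250, 0.2031, 0.2567, 0.1719, 0.2433], E[r] = 1.5000, γ^t·E[r] = 0.176473, running G = 4.665283
t=7: π = [0.1250, 0.2031, 0.2567, 0.1719, 0.2433], E[r] = 1.5000, γ^t·E[r] = 0.123531, running G = 4.788815

G = 4.7888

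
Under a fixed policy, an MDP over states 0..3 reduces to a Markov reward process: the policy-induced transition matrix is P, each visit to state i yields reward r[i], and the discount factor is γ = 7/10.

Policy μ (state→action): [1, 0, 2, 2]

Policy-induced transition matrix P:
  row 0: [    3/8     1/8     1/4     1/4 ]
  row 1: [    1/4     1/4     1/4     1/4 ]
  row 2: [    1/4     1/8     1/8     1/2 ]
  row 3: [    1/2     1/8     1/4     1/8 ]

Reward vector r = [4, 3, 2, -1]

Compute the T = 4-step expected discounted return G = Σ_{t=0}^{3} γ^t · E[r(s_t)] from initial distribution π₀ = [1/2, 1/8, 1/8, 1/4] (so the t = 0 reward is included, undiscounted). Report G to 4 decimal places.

G = 5.5743

t=0: π = [0.5000, 0.1250, 0.1250, 0.2500], E[r] = 2.3750, γ^t·E[r] = 2.375000, running G = 2.375000
t=1: π = [0.3750, 0.1406, 0.2344, 0.2500], E[r] = 2.1406, γ^t·E[r] = 1.498438, running G = 3.873438
t=2: π = [0.3594, 0.1426, 0.2207, 0.2773], E[r] = 2.0293, γ^t·E[r] = 0.994355, running G = 4.867793
t=3: π = [0.3643, 0.1428, 0.2224, 0.2705], E[r] = 2.0598, γ^t·E[r] = 0.706516, running G = 5.574309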